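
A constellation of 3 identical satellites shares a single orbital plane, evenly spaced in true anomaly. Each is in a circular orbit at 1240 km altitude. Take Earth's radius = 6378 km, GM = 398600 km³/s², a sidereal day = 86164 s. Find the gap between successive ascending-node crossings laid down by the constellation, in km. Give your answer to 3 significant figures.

Semi-major axis a = 6378 + 1240 = 7618 km. Period T = 2π√(a³/μ) = 2π√(7618³/398600) = 6617.2 s = 110.29 min.
Single-satellite node shift = (6617.2/86164) × 360° = 27.65°.
With 3 satellites evenly phased, successive equator crossings are 27.65/3 = 9.216° apart.
That is 9.216 × 111.3 = 1026 km at the equator.

1030 km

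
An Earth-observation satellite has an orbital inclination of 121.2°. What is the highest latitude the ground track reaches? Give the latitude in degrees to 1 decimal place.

58.8°

Retrograde orbit: the ground track reaches ±(180° − i) = ±(180 − 121.2) = ±58.8°.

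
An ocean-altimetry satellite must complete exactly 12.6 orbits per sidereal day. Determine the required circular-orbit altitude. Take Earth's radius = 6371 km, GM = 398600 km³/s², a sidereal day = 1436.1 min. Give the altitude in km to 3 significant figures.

1420 km

Required period T = 86166 / 12.6 = 6838.6 s.
From T = 2π√(a³/μ): a = (μ T²/4π²)^(1/3) = (398600 × 6838.6² / 4π²)^(1/3) = 7787 km.
Altitude h = a − R = 7787 − 6371 = 1416 km.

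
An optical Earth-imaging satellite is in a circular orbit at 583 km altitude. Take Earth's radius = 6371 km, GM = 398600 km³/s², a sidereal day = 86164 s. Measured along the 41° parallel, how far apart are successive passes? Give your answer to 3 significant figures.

2020 km

Semi-major axis a = 6371 + 583 = 6954 km. Period T = 2π√(a³/μ) = 2π√(6954³/398600) = 5771.2 s = 96.19 min.
Node shift per orbit = (5771.2/86164) × 360° = 24.11°.
Equatorial spacing = 24.11 × 111.2 km/° = 2681 km.
At 41° latitude, spacing = 2681 × cos(41°) = 2024 km.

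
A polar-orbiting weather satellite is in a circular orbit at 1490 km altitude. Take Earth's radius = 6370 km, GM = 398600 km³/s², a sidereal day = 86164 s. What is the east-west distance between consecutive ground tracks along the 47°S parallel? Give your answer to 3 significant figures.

2200 km

Semi-major axis a = 6370 + 1490 = 7860 km. Period T = 2π√(a³/μ) = 2π√(7860³/398600) = 6935.0 s = 115.58 min.
Node shift per orbit = (6935.0/86164) × 360° = 28.97°.
Equatorial spacing = 28.97 × 111.2 km/° = 3221 km.
At 47° latitude, spacing = 3221 × cos(47°) = 2197 km.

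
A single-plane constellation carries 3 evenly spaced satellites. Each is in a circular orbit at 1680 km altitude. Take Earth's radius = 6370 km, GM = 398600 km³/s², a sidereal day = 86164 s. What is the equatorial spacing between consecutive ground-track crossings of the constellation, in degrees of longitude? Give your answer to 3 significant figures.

Semi-major axis a = 6370 + 1680 = 8050 km. Period T = 2π√(a³/μ) = 2π√(8050³/398600) = 7187.9 s = 119.80 min.
Single-satellite node shift = (7187.9/86164) × 360° = 30.03°.
With 3 satellites evenly phased, successive equator crossings are 30.03/3 = 10.011° apart.

10.0°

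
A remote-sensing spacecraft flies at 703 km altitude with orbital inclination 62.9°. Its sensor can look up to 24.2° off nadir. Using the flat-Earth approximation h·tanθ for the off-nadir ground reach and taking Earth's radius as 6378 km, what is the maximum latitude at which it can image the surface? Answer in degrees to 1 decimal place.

65.7°

For a prograde orbit the ground track reaches latitude ±i = ±62.9°.
Sensor half-swath on the ground ≈ 703·tan(24.2°) = 316 km = 2.84° of latitude.
Maximum observable latitude ≈ 62.9 + 2.84 = 65.7°.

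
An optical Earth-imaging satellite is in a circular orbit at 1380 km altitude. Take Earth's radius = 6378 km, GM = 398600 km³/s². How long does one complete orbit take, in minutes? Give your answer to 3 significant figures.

Semi-major axis a = 6378 + 1380 = 7758 km. Period T = 2π√(a³/μ) = 2π√(7758³/398600) = 6800.4 s = 113.34 min.

113 min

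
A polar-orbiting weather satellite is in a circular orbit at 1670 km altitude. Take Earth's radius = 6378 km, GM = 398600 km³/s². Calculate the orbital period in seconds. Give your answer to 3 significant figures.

Semi-major axis a = 6378 + 1670 = 8048 km. Period T = 2π√(a³/μ) = 2π√(8048³/398600) = 7185.3 s = 119.75 min.

7190 seconds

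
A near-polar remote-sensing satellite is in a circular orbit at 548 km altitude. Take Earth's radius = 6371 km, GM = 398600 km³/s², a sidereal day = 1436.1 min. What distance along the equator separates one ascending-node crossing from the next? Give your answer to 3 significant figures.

Semi-major axis a = 6371 + 548 = 6919 km. Period T = 2π√(a³/μ) = 2π√(6919³/398600) = 5727.6 s = 95.46 min.
During one orbit Earth rotates (5727.6 / 86166) × 360° = 23.93°.
At the equator that is 23.93° × (2π·6371/360) km/° = 23.93 × 111.2 = 2661 km.

2660 km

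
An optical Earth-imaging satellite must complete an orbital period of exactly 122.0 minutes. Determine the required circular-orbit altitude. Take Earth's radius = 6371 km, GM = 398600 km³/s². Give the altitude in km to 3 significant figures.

T = 122.0 min = 7320.0 s.
From T = 2π√(a³/μ): a = (μ T²/4π²)^(1/3) = (398600 × 7320.0² / 4π²)^(1/3) = 8148 km.
Altitude h = a − R = 8148 − 6371 = 1777 km.

1780 km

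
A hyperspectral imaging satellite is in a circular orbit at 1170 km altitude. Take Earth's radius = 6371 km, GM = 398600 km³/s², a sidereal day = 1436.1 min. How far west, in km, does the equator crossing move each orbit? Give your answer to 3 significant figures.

3030 km

Semi-major axis a = 6371 + 1170 = 7541 km. Period T = 2π√(a³/μ) = 2π√(7541³/398600) = 6517.1 s = 108.62 min.
During one orbit Earth rotates (6517.1 / 86166) × 360° = 27.23°.
At the equator that is 27.23° × (2π·6371/360) km/° = 27.23 × 111.2 = 3028 km.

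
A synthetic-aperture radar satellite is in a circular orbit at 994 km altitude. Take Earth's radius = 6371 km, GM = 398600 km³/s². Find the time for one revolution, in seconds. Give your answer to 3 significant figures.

Semi-major axis a = 6371 + 994 = 7365 km. Period T = 2π√(a³/μ) = 2π√(7365³/398600) = 6290.3 s = 104.84 min.

6290 seconds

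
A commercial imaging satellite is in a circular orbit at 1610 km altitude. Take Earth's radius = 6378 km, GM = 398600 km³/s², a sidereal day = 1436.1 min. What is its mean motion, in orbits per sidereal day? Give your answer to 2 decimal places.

12.13

Semi-major axis a = 6378 + 1610 = 7988 km. Period T = 2π√(a³/μ) = 2π√(7988³/398600) = 7105.1 s = 118.42 min.
Orbits per sidereal day = 86166 / 7105.1 = 12.127.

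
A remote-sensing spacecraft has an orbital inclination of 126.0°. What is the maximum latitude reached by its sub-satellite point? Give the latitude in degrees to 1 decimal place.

54.0°

Retrograde orbit: the ground track reaches ±(180° − i) = ±(180 − 126.0) = ±54.0°.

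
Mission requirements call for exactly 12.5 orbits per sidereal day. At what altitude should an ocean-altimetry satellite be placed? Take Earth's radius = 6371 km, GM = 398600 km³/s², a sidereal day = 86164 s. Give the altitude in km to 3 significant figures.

1460 km

Required period T = 86164 / 12.5 = 6893.1 s.
From T = 2π√(a³/μ): a = (μ T²/4π²)^(1/3) = (398600 × 6893.1² / 4π²)^(1/3) = 7828 km.
Altitude h = a − R = 7828 − 6371 = 1457 km.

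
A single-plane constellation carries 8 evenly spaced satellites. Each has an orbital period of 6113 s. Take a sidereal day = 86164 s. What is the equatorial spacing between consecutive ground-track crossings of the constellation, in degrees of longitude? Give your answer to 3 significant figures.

3.19°

Single-satellite node shift = (6113.0/86164) × 360° = 25.54°.
With 8 satellites evenly phased, successive equator crossings are 25.54/8 = 3.193° apart.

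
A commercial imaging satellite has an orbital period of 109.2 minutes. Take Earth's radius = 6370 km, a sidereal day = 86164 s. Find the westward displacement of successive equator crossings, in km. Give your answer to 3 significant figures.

3040 km

T = 109.2 min = 6552.0 s.
During one orbit Earth rotates (6552.0 / 86164) × 360° = 27.37°.
At the equator that is 27.37° × (2π·6370/360) km/° = 27.37 × 111.2 = 3043 km.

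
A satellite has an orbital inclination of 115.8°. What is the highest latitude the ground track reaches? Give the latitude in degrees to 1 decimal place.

64.2°

Retrograde orbit: the ground track reaches ±(180° − i) = ±(180 − 115.8) = ±64.2°.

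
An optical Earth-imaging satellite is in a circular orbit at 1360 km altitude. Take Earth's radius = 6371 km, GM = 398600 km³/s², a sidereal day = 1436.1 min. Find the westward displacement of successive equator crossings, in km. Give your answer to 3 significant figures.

Semi-major axis a = 6371 + 1360 = 7731 km. Period T = 2π√(a³/μ) = 2π√(7731³/398600) = 6765.0 s = 112.75 min.
During one orbit Earth rotates (6765.0 / 86166) × 360° = 28.26°.
At the equator that is 28.26° × (2π·6371/360) km/° = 28.26 × 111.2 = 3143 km.

3140 km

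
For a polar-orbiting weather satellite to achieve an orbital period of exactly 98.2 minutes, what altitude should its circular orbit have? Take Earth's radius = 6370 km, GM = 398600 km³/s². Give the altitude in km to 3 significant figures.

681 km

T = 98.2 min = 5892.0 s.
From T = 2π√(a³/μ): a = (μ T²/4π²)^(1/3) = (398600 × 5892.0² / 4π²)^(1/3) = 7051 km.
Altitude h = a − R = 7051 − 6370 = 681 km.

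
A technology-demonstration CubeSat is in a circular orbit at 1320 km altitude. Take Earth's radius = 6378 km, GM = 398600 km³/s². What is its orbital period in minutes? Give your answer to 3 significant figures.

Semi-major axis a = 6378 + 1320 = 7698 km. Period T = 2π√(a³/μ) = 2π√(7698³/398600) = 6721.7 s = 112.03 min.

112 min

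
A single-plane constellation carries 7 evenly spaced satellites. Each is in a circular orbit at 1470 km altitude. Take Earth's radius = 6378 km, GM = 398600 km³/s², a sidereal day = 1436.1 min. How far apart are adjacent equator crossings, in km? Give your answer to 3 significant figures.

Semi-major axis a = 6378 + 1470 = 7848 km. Period T = 2π√(a³/μ) = 2π√(7848³/398600) = 6919.1 s = 115.32 min.
Single-satellite node shift = (6919.1/86166) × 360° = 28.91°.
With 7 satellites evenly phased, successive equator crossings are 28.91/7 = 4.130° apart.
That is 4.130 × 111.3 = 460 km at the equator.

460 km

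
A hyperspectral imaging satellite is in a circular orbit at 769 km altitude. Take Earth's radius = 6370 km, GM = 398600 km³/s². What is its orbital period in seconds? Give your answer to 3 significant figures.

Semi-major axis a = 6370 + 769 = 7139 km. Period T = 2π√(a³/μ) = 2π√(7139³/398600) = 6003.0 s = 100.05 min.

6000 seconds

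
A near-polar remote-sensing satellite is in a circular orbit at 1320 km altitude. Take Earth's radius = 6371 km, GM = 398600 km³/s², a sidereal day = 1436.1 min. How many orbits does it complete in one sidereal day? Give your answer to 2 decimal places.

Semi-major axis a = 6371 + 1320 = 7691 km. Period T = 2π√(a³/μ) = 2π√(7691³/398600) = 6712.5 s = 111.88 min.
Orbits per sidereal day = 86166 / 6712.5 = 12.837.

12.84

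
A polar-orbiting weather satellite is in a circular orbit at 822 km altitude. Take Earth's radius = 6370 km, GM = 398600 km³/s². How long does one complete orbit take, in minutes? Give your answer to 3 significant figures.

101 min

Semi-major axis a = 6370 + 822 = 7192 km. Period T = 2π√(a³/μ) = 2π√(7192³/398600) = 6070.0 s = 101.17 min.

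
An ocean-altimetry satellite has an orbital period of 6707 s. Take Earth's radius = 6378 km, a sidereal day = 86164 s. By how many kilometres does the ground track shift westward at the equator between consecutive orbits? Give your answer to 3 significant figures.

3120 km

During one orbit Earth rotates (6707.0 / 86164) × 360° = 28.02°.
At the equator that is 28.02° × (2π·6378/360) km/° = 28.02 × 111.3 = 3119 km.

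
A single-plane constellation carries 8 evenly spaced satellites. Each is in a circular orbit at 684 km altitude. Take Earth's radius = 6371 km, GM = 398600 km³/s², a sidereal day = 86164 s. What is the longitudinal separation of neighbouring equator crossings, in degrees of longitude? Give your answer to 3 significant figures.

3.08°

Semi-major axis a = 6371 + 684 = 7055 km. Period T = 2π√(a³/μ) = 2π√(7055³/398600) = 5897.3 s = 98.29 min.
Single-satellite node shift = (5897.3/86164) × 360° = 24.64°.
With 8 satellites evenly phased, successive equator crossings are 24.64/8 = 3.080° apart.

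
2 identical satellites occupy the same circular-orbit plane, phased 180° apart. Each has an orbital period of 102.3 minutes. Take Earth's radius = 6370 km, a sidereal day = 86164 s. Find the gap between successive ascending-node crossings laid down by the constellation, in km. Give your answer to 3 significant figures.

T = 102.3 min = 6138.0 s.
Single-satellite node shift = (6138.0/86164) × 360° = 25.65°.
With 2 satellites evenly phased, successive equator crossings are 25.65/2 = 12.823° apart.
That is 12.823 × 111.2 = 1426 km at the equator.

1430 km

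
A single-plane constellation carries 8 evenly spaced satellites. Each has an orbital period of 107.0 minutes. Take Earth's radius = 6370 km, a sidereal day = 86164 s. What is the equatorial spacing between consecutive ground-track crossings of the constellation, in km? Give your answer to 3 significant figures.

T = 107.0 min = 6420.0 s.
Single-satellite node shift = (6420.0/86164) × 360° = 26.82°.
With 8 satellites evenly phased, successive equator crossings are 26.82/8 = 3.353° apart.
That is 3.353 × 111.2 = 373 km at the equator.

373 km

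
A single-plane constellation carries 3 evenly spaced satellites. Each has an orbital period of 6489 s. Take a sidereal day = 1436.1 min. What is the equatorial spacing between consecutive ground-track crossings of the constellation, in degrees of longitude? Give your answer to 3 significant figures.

9.04°

Single-satellite node shift = (6489.0/86166) × 360° = 27.11°.
With 3 satellites evenly phased, successive equator crossings are 27.11/3 = 9.037° apart.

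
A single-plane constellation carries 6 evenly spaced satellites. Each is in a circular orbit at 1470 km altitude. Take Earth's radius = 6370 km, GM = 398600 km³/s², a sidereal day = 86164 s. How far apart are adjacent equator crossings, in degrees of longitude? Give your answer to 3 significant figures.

4.81°

Semi-major axis a = 6370 + 1470 = 7840 km. Period T = 2π√(a³/μ) = 2π√(7840³/398600) = 6908.5 s = 115.14 min.
Single-satellite node shift = (6908.5/86164) × 360° = 28.86°.
With 6 satellites evenly phased, successive equator crossings are 28.86/6 = 4.811° apart.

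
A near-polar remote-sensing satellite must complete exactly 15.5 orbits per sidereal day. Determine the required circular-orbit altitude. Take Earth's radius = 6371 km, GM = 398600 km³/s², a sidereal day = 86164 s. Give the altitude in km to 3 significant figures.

Required period T = 86164 / 15.5 = 5559.0 s.
From T = 2π√(a³/μ): a = (μ T²/4π²)^(1/3) = (398600 × 5559.0² / 4π²)^(1/3) = 6782 km.
Altitude h = a − R = 6782 − 6371 = 411 km.

411 km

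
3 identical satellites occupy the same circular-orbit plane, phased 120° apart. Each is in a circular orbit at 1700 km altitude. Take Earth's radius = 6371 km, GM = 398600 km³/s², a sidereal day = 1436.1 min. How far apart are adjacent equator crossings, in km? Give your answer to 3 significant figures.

Semi-major axis a = 6371 + 1700 = 8071 km. Period T = 2π√(a³/μ) = 2π√(8071³/398600) = 7216.1 s = 120.27 min.
Single-satellite node shift = (7216.1/86166) × 360° = 30.15°.
With 3 satellites evenly phased, successive equator crossings are 30.15/3 = 10.050° apart.
That is 10.050 × 111.2 = 1117 km at the equator.

1120 km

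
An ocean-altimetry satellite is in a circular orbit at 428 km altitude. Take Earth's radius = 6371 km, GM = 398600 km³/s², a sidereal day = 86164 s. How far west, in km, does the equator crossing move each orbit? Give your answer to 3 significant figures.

Semi-major axis a = 6371 + 428 = 6799 km. Period T = 2π√(a³/μ) = 2π√(6799³/398600) = 5579.3 s = 92.99 min.
During one orbit Earth rotates (5579.3 / 86164) × 360° = 23.31°.
At the equator that is 23.31° × (2π·6371/360) km/° = 23.31 × 111.2 = 2592 km.

2590 km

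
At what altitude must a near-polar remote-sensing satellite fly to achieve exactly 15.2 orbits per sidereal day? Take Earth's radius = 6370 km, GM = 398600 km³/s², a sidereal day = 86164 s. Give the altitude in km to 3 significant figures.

Required period T = 86164 / 15.2 = 5668.7 s.
From T = 2π√(a³/μ): a = (μ T²/4π²)^(1/3) = (398600 × 5668.7² / 4π²)^(1/3) = 6871 km.
Altitude h = a − R = 6871 − 6370 = 501 km.

501 km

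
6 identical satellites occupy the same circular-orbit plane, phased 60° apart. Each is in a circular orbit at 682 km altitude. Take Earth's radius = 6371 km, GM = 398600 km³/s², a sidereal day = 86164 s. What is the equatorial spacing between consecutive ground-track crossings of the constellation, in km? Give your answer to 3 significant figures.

456 km

Semi-major axis a = 6371 + 682 = 7053 km. Period T = 2π√(a³/μ) = 2π√(7053³/398600) = 5894.8 s = 98.25 min.
Single-satellite node shift = (5894.8/86164) × 360° = 24.63°.
With 6 satellites evenly phased, successive equator crossings are 24.63/6 = 4.105° apart.
That is 4.105 × 111.2 = 456 km at the equator.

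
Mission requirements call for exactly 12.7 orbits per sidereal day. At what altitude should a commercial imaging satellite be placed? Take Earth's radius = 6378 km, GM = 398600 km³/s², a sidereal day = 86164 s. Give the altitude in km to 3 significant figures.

1370 km

Required period T = 86164 / 12.7 = 6784.6 s.
From T = 2π√(a³/μ): a = (μ T²/4π²)^(1/3) = (398600 × 6784.6² / 4π²)^(1/3) = 7746 km.
Altitude h = a − R = 7746 − 6378 = 1368 km.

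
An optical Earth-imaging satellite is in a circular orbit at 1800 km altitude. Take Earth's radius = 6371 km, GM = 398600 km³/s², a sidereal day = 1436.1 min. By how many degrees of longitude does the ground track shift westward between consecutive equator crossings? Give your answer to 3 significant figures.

30.7°

Semi-major axis a = 6371 + 1800 = 8171 km. Period T = 2π√(a³/μ) = 2π√(8171³/398600) = 7350.6 s = 122.51 min.
During one orbit Earth rotates (7350.6 / 86166) × 360° = 30.71°.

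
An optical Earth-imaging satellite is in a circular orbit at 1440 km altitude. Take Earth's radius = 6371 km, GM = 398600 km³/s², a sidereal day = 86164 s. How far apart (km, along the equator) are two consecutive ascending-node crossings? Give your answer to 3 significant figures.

Semi-major axis a = 6371 + 1440 = 7811 km. Period T = 2π√(a³/μ) = 2π√(7811³/398600) = 6870.2 s = 114.50 min.
During one orbit Earth rotates (6870.2 / 86164) × 360° = 28.70°.
At the equator that is 28.70° × (2π·6371/360) km/° = 28.70 × 111.2 = 3192 km.

3190 km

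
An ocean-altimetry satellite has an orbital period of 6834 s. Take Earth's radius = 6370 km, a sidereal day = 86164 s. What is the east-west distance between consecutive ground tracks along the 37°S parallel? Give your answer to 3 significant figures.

Node shift per orbit = (6834.0/86164) × 360° = 28.55°.
Equatorial spacing = 28.55 × 111.2 km/° = 3174 km.
At 37° latitude, spacing = 3174 × cos(37°) = 2535 km.

2540 km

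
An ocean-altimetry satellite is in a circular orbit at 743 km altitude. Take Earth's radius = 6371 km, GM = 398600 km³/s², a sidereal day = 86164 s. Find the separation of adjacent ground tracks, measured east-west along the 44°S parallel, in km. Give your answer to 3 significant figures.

2000 km

Semi-major axis a = 6371 + 743 = 7114 km. Period T = 2π√(a³/μ) = 2π√(7114³/398600) = 5971.5 s = 99.52 min.
Node shift per orbit = (5971.5/86164) × 360° = 24.95°.
Equatorial spacing = 24.95 × 111.2 km/° = 2774 km.
At 44° latitude, spacing = 2774 × cos(44°) = 1996 km.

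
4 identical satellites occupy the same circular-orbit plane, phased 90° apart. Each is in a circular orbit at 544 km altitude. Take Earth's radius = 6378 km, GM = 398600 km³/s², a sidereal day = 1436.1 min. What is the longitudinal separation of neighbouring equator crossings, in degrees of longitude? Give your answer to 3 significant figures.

5.99°

Semi-major axis a = 6378 + 544 = 6922 km. Period T = 2π√(a³/μ) = 2π√(6922³/398600) = 5731.4 s = 95.52 min.
Single-satellite node shift = (5731.4/86166) × 360° = 23.95°.
With 4 satellites evenly phased, successive equator crossings are 23.95/4 = 5.986° apart.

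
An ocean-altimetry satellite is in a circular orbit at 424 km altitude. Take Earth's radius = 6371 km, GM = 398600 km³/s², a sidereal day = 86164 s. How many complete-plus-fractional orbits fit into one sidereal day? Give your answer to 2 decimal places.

Semi-major axis a = 6371 + 424 = 6795 km. Period T = 2π√(a³/μ) = 2π√(6795³/398600) = 5574.4 s = 92.91 min.
Orbits per sidereal day = 86164 / 5574.4 = 15.457.

15.46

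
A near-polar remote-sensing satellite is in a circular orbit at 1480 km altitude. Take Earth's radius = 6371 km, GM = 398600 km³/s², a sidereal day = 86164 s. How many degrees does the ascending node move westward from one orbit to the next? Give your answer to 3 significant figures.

28.9°

Semi-major axis a = 6371 + 1480 = 7851 km. Period T = 2π√(a³/μ) = 2π√(7851³/398600) = 6923.1 s = 115.38 min.
During one orbit Earth rotates (6923.1 / 86164) × 360° = 28.93°.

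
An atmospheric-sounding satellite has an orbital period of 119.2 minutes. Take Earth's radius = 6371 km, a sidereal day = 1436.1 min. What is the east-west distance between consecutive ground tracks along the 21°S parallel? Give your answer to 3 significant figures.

T = 119.2 min = 7152.0 s.
Node shift per orbit = (7152.0/86166) × 360° = 29.88°.
Equatorial spacing = 29.88 × 111.2 km/° = 3323 km.
At 21° latitude, spacing = 3323 × cos(21°) = 3102 km.

3100 km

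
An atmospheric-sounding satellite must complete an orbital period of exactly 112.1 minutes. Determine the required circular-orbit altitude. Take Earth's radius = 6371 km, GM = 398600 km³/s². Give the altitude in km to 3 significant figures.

1330 km

T = 112.1 min = 6726.0 s.
From T = 2π√(a³/μ): a = (μ T²/4π²)^(1/3) = (398600 × 6726.0² / 4π²)^(1/3) = 7701 km.
Altitude h = a − R = 7701 − 6371 = 1330 km.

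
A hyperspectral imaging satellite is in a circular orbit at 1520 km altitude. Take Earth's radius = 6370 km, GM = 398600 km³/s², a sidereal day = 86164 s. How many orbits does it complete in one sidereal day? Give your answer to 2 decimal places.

12.35

Semi-major axis a = 6370 + 1520 = 7890 km. Period T = 2π√(a³/μ) = 2π√(7890³/398600) = 6974.7 s = 116.25 min.
Orbits per sidereal day = 86164 / 6974.7 = 12.354.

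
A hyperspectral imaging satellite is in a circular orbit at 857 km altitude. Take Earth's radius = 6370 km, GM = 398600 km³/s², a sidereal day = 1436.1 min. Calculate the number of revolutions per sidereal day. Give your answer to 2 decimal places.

Semi-major axis a = 6370 + 857 = 7227 km. Period T = 2π√(a³/μ) = 2π√(7227³/398600) = 6114.3 s = 101.91 min.
Orbits per sidereal day = 86166 / 6114.3 = 14.092.

14.09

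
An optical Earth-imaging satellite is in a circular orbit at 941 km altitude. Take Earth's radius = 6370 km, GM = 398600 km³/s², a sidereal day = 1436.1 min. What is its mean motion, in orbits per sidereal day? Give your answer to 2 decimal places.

Semi-major axis a = 6370 + 941 = 7311 km. Period T = 2π√(a³/μ) = 2π√(7311³/398600) = 6221.2 s = 103.69 min.
Orbits per sidereal day = 86166 / 6221.2 = 13.850.

13.85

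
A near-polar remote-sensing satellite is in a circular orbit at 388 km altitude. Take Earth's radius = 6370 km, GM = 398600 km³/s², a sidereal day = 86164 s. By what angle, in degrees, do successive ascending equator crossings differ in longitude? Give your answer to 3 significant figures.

Semi-major axis a = 6370 + 388 = 6758 km. Period T = 2π√(a³/μ) = 2π√(6758³/398600) = 5528.9 s = 92.15 min.
During one orbit Earth rotates (5528.9 / 86164) × 360° = 23.10°.

23.1°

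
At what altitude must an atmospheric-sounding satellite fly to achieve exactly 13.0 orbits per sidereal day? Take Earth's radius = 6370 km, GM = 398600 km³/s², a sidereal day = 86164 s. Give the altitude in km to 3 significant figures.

Required period T = 86164 / 13.0 = 6628.0 s.
From T = 2π√(a³/μ): a = (μ T²/4π²)^(1/3) = (398600 × 6628.0² / 4π²)^(1/3) = 7626 km.
Altitude h = a − R = 7626 − 6370 = 1256 km.

1260 km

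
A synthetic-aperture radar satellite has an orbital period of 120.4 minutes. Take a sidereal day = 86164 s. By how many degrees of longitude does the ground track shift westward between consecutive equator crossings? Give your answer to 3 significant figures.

30.2°

T = 120.4 min = 7224.0 s.
During one orbit Earth rotates (7224.0 / 86164) × 360° = 30.18°.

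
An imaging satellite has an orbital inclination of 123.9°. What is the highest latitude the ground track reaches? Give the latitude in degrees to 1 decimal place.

56.1°

Retrograde orbit: the ground track reaches ±(180° − i) = ±(180 − 123.9) = ±56.1°.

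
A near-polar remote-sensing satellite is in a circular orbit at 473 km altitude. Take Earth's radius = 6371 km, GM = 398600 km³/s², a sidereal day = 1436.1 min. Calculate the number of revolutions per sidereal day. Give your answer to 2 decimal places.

Semi-major axis a = 6371 + 473 = 6844 km. Period T = 2π√(a³/μ) = 2π√(6844³/398600) = 5634.8 s = 93.91 min.
Orbits per sidereal day = 86166 / 5634.8 = 15.292.

15.29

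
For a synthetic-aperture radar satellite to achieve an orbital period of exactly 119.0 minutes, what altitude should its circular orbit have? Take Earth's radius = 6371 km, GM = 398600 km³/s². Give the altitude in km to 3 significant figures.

1640 km

T = 119.0 min = 7140.0 s.
From T = 2π√(a³/μ): a = (μ T²/4π²)^(1/3) = (398600 × 7140.0² / 4π²)^(1/3) = 8014 km.
Altitude h = a − R = 8014 − 6371 = 1643 km.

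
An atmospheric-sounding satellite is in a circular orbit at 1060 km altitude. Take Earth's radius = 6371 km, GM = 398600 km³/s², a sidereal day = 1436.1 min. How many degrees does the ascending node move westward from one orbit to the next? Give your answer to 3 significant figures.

Semi-major axis a = 6371 + 1060 = 7431 km. Period T = 2π√(a³/μ) = 2π√(7431³/398600) = 6375.0 s = 106.25 min.
During one orbit Earth rotates (6375.0 / 86166) × 360° = 26.63°.

26.6°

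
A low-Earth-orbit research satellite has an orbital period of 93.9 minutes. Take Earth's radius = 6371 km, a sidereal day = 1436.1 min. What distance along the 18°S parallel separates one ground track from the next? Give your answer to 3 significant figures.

2490 km

T = 93.9 min = 5634.0 s.
Node shift per orbit = (5634.0/86166) × 360° = 23.54°.
Equatorial spacing = 23.54 × 111.2 km/° = 2617 km.
At 18° latitude, spacing = 2617 × cos(18°) = 2489 km.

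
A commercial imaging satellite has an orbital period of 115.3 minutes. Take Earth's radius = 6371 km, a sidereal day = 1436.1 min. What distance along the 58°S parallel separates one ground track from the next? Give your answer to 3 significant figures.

T = 115.3 min = 6918.0 s.
Node shift per orbit = (6918.0/86166) × 360° = 28.90°.
Equatorial spacing = 28.90 × 111.2 km/° = 3214 km.
At 58° latitude, spacing = 3214 × cos(58°) = 1703 km.

1700 km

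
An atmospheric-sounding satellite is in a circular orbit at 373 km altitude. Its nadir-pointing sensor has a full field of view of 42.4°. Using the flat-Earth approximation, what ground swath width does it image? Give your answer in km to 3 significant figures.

Half-angle = 42.4°/2 = 21.2°.
Swath width ≈ 2h·tan(θ/2) = 2 × 373 × tan(21.2°) = 289.4 km.

289 km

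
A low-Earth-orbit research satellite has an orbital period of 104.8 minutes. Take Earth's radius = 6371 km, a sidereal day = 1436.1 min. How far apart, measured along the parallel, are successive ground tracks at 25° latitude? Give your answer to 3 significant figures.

2650 km

T = 104.8 min = 6288.0 s.
Node shift per orbit = (6288.0/86166) × 360° = 26.27°.
Equatorial spacing = 26.27 × 111.2 km/° = 2921 km.
At 25° latitude, spacing = 2921 × cos(25°) = 2648 km.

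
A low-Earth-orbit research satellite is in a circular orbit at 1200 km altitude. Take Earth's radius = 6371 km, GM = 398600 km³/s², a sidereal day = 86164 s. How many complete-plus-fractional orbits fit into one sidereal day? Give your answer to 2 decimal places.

13.14

Semi-major axis a = 6371 + 1200 = 7571 km. Period T = 2π√(a³/μ) = 2π√(7571³/398600) = 6556.0 s = 109.27 min.
Orbits per sidereal day = 86164 / 6556.0 = 13.143.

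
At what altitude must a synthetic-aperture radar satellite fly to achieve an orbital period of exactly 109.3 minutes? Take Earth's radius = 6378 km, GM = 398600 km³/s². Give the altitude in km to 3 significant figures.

1190 km

T = 109.3 min = 6558.0 s.
From T = 2π√(a³/μ): a = (μ T²/4π²)^(1/3) = (398600 × 6558.0² / 4π²)^(1/3) = 7573 km.
Altitude h = a − R = 7573 − 6378 = 1195 km.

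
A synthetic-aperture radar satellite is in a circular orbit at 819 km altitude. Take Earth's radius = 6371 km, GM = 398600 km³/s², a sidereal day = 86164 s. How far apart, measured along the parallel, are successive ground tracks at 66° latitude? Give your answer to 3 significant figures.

Semi-major axis a = 6371 + 819 = 7190 km. Period T = 2π√(a³/μ) = 2π√(7190³/398600) = 6067.4 s = 101.12 min.
Node shift per orbit = (6067.4/86164) × 360° = 25.35°.
Equatorial spacing = 25.35 × 111.2 km/° = 2819 km.
At 66° latitude, spacing = 2819 × cos(66°) = 1147 km.

1150 km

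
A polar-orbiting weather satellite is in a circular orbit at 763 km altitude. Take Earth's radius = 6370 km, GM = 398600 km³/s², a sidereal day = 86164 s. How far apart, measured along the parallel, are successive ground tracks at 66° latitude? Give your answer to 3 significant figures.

1130 km

Semi-major axis a = 6370 + 763 = 7133 km. Period T = 2π√(a³/μ) = 2π√(7133³/398600) = 5995.4 s = 99.92 min.
Node shift per orbit = (5995.4/86164) × 360° = 25.05°.
Equatorial spacing = 25.05 × 111.2 km/° = 2785 km.
At 66° latitude, spacing = 2785 × cos(66°) = 1133 km.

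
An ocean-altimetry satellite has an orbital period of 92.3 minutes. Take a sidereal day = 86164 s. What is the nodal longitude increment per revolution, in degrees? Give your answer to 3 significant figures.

T = 92.3 min = 5538.0 s.
During one orbit Earth rotates (5538.0 / 86164) × 360° = 23.14°.

23.1°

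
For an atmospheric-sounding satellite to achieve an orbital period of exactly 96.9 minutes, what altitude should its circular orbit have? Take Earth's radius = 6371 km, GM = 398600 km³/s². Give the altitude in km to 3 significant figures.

T = 96.9 min = 5814.0 s.
From T = 2π√(a³/μ): a = (μ T²/4π²)^(1/3) = (398600 × 5814.0² / 4π²)^(1/3) = 6988 km.
Altitude h = a − R = 6988 − 6371 = 617 km.

617 km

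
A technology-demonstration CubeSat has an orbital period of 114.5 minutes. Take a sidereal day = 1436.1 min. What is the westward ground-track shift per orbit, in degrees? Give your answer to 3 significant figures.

28.7°

T = 114.5 min = 6870.0 s.
During one orbit Earth rotates (6870.0 / 86166) × 360° = 28.70°.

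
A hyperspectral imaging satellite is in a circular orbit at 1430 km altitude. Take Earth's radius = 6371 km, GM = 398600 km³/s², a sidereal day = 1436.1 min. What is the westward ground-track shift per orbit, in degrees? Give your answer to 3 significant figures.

Semi-major axis a = 6371 + 1430 = 7801 km. Period T = 2π√(a³/μ) = 2π√(7801³/398600) = 6857.0 s = 114.28 min.
During one orbit Earth rotates (6857.0 / 86166) × 360° = 28.65°.

28.6°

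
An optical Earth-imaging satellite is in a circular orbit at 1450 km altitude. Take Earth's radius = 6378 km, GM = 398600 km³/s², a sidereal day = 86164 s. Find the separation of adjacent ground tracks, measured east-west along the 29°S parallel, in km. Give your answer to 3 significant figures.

Semi-major axis a = 6378 + 1450 = 7828 km. Period T = 2π√(a³/μ) = 2π√(7828³/398600) = 6892.7 s = 114.88 min.
Node shift per orbit = (6892.7/86164) × 360° = 28.80°.
Equatorial spacing = 28.80 × 111.3 km/° = 3206 km.
At 29° latitude, spacing = 3206 × cos(29°) = 2804 km.

2800 km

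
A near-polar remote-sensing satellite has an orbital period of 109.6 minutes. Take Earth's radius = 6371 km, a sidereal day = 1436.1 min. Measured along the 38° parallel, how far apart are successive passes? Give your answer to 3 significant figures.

T = 109.6 min = 6576.0 s.
Node shift per orbit = (6576.0/86166) × 360° = 27.47°.
Equatorial spacing = 27.47 × 111.2 km/° = 3055 km.
At 38° latitude, spacing = 3055 × cos(38°) = 2407 km.

2410 km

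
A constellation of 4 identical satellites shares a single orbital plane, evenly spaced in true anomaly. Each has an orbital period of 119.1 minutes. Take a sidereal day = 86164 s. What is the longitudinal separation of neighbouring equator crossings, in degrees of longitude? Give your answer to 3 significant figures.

7.46°

T = 119.1 min = 7146.0 s.
Single-satellite node shift = (7146.0/86164) × 360° = 29.86°.
With 4 satellites evenly phased, successive equator crossings are 29.86/4 = 7.464° apart.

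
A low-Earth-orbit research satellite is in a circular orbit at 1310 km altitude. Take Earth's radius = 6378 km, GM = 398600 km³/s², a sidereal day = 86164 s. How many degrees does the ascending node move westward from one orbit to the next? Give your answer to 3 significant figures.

28.0°

Semi-major axis a = 6378 + 1310 = 7688 km. Period T = 2π√(a³/μ) = 2π√(7688³/398600) = 6708.6 s = 111.81 min.
During one orbit Earth rotates (6708.6 / 86164) × 360° = 28.03°.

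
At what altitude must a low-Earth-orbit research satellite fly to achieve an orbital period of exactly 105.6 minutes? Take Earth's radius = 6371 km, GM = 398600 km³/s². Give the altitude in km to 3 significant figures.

1030 km

T = 105.6 min = 6336.0 s.
From T = 2π√(a³/μ): a = (μ T²/4π²)^(1/3) = (398600 × 6336.0² / 4π²)^(1/3) = 7401 km.
Altitude h = a − R = 7401 − 6371 = 1030 km.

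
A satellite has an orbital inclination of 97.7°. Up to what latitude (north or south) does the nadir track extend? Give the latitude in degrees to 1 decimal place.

Retrograde orbit: the ground track reaches ±(180° − i) = ±(180 − 97.7) = ±82.3°.

82.3°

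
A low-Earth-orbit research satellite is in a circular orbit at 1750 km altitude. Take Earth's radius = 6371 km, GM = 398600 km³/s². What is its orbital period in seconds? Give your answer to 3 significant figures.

7280 seconds

Semi-major axis a = 6371 + 1750 = 8121 km. Period T = 2π√(a³/μ) = 2π√(8121³/398600) = 7283.3 s = 121.39 min.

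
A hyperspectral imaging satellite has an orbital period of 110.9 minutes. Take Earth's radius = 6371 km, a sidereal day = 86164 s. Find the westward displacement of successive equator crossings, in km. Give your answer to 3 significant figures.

3090 km

T = 110.9 min = 6654.0 s.
During one orbit Earth rotates (6654.0 / 86164) × 360° = 27.80°.
At the equator that is 27.80° × (2π·6371/360) km/° = 27.80 × 111.2 = 3091 km.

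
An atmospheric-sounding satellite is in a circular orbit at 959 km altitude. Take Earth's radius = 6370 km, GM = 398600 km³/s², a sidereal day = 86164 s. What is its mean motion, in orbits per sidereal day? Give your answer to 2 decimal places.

13.80

Semi-major axis a = 6370 + 959 = 7329 km. Period T = 2π√(a³/μ) = 2π√(7329³/398600) = 6244.2 s = 104.07 min.
Orbits per sidereal day = 86164 / 6244.2 = 13.799.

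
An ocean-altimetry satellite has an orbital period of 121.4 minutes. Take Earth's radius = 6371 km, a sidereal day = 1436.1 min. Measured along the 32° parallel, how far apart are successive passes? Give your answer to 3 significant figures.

T = 121.4 min = 7284.0 s.
Node shift per orbit = (7284.0/86166) × 360° = 30.43°.
Equatorial spacing = 30.43 × 111.2 km/° = 3384 km.
At 32° latitude, spacing = 3384 × cos(32°) = 2870 km.

2870 km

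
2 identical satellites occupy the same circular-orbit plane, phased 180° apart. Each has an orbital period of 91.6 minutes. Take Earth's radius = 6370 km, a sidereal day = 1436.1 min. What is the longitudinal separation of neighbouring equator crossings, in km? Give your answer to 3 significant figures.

T = 91.6 min = 5496.0 s.
Single-satellite node shift = (5496.0/86166) × 360° = 22.96°.
With 2 satellites evenly phased, successive equator crossings are 22.96/2 = 11.481° apart.
That is 11.481 × 111.2 = 1276 km at the equator.

1280 km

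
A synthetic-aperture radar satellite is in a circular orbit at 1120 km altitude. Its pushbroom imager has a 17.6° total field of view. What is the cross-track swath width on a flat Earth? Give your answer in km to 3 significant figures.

347 km

Half-angle = 17.6°/2 = 8.8°.
Swath width ≈ 2h·tan(θ/2) = 2 × 1120 × tan(8.8°) = 346.8 km.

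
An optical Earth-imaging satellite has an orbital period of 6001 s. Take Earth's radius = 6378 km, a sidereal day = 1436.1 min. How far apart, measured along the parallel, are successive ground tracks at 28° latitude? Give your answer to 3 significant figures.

2460 km

Node shift per orbit = (6001.0/86166) × 360° = 25.07°.
Equatorial spacing = 25.07 × 111.3 km/° = 2791 km.
At 28° latitude, spacing = 2791 × cos(28°) = 2464 km.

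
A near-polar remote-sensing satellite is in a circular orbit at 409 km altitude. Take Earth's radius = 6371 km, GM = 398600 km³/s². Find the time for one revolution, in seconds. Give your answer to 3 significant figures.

Semi-major axis a = 6371 + 409 = 6780 km. Period T = 2π√(a³/μ) = 2π√(6780³/398600) = 5555.9 s = 92.60 min.

5560 seconds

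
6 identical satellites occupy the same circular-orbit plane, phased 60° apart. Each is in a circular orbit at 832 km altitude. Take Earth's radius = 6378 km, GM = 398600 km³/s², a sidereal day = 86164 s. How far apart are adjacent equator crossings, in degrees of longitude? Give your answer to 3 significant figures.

4.24°

Semi-major axis a = 6378 + 832 = 7210 km. Period T = 2π√(a³/μ) = 2π√(7210³/398600) = 6092.8 s = 101.55 min.
Single-satellite node shift = (6092.8/86164) × 360° = 25.46°.
With 6 satellites evenly phased, successive equator crossings are 25.46/6 = 4.243° apart.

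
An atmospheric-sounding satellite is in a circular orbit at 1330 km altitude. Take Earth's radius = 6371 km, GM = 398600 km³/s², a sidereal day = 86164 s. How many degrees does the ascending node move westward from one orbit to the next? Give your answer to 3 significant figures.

Semi-major axis a = 6371 + 1330 = 7701 km. Period T = 2π√(a³/μ) = 2π√(7701³/398600) = 6725.6 s = 112.09 min.
During one orbit Earth rotates (6725.6 / 86164) × 360° = 28.10°.

28.1°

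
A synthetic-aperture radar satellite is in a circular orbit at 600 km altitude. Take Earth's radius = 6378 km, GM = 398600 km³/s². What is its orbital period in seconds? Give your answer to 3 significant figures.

5800 seconds

Semi-major axis a = 6378 + 600 = 6978 km. Period T = 2π√(a³/μ) = 2π√(6978³/398600) = 5801.1 s = 96.68 min.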